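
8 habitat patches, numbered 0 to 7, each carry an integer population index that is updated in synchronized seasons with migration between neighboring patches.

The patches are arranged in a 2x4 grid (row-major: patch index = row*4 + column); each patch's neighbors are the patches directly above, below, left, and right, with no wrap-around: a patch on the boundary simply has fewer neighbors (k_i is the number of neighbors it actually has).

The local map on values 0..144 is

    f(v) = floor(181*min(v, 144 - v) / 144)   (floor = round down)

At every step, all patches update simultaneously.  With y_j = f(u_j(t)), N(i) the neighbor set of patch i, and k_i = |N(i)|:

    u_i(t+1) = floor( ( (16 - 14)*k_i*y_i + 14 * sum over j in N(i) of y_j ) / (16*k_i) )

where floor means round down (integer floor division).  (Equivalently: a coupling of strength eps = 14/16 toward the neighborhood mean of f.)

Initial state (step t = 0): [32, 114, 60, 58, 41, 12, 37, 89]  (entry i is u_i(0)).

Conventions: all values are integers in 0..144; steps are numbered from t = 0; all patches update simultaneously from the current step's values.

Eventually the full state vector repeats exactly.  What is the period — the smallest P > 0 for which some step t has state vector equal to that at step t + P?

Answer: 2
Key observation: The state at step 9, [79, 79, 80, 80, 79, 79, 80, 80], reappears at step 11 — and no state repeats earlier — so the cycle the system enters has period 2.

Derivation:
t=0: [32, 114, 60, 58, 41, 12, 37, 89]
t=1: [43, 42, 54, 72, 30, 40, 52, 60]
t=2: [45, 56, 68, 73, 50, 51, 64, 77]
t=3: [64, 68, 80, 85, 60, 69, 77, 84]
t=4: [80, 82, 80, 77, 82, 81, 80, 78]
t=5: [77, 79, 80, 81, 79, 78, 80, 82]
t=6: [81, 81, 80, 78, 82, 80, 79, 79]
t=7: [78, 79, 80, 80, 79, 79, 80, 81]
t=8: [81, 81, 80, 79, 81, 80, 80, 79]
t=9: [79, 79, 80, 80, 79, 79, 80, 80]
t=10: [81, 80, 80, 80, 81, 80, 80, 80]
t=11: [79, 79, 80, 80, 79, 79, 80, 80]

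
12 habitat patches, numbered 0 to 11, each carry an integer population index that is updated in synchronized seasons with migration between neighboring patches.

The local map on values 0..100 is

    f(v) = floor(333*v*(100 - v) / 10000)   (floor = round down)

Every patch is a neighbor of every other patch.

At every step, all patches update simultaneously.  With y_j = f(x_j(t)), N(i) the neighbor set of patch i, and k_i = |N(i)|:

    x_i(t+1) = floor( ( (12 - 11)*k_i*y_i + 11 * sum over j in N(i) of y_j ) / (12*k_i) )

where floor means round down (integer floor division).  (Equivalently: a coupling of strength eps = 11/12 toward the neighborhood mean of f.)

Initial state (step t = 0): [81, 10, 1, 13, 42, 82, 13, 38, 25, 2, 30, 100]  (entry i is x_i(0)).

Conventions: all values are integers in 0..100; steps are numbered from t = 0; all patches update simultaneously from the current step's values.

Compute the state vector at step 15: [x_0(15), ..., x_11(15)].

Simulating step by step:
t=0: [81, 10, 1, 13, 42, 82, 13, 38, 25, 2, 30, 100]
t=1: [41, 41, 41, 41, 41, 41, 41, 41, 41, 41, 41, 41]
t=2: [80, 80, 80, 80, 80, 80, 80, 80, 80, 80, 80, 80]
t=3: [53, 53, 53, 53, 53, 53, 53, 53, 53, 53, 53, 53]
t=4: [82, 82, 82, 82, 82, 82, 82, 82, 82, 82, 82, 82]
t=5: [49, 49, 49, 49, 49, 49, 49, 49, 49, 49, 49, 49]
t=6: [83, 83, 83, 83, 83, 83, 83, 83, 83, 83, 83, 83]
t=7: [46, 46, 46, 46, 46, 46, 46, 46, 46, 46, 46, 46]
t=8: [82, 82, 82, 82, 82, 82, 82, 82, 82, 82, 82, 82]
t=9: [49, 49, 49, 49, 49, 49, 49, 49, 49, 49, 49, 49]
t=10: [83, 83, 83, 83, 83, 83, 83, 83, 83, 83, 83, 83]
t=11: [46, 46, 46, 46, 46, 46, 46, 46, 46, 46, 46, 46]
t=12: [82, 82, 82, 82, 82, 82, 82, 82, 82, 82, 82, 82]
t=13: [49, 49, 49, 49, 49, 49, 49, 49, 49, 49, 49, 49]
t=14: [83, 83, 83, 83, 83, 83, 83, 83, 83, 83, 83, 83]
t=15: [46, 46, 46, 46, 46, 46, 46, 46, 46, 46, 46, 46]

Answer: [46, 46, 46, 46, 46, 46, 46, 46, 46, 46, 46, 46]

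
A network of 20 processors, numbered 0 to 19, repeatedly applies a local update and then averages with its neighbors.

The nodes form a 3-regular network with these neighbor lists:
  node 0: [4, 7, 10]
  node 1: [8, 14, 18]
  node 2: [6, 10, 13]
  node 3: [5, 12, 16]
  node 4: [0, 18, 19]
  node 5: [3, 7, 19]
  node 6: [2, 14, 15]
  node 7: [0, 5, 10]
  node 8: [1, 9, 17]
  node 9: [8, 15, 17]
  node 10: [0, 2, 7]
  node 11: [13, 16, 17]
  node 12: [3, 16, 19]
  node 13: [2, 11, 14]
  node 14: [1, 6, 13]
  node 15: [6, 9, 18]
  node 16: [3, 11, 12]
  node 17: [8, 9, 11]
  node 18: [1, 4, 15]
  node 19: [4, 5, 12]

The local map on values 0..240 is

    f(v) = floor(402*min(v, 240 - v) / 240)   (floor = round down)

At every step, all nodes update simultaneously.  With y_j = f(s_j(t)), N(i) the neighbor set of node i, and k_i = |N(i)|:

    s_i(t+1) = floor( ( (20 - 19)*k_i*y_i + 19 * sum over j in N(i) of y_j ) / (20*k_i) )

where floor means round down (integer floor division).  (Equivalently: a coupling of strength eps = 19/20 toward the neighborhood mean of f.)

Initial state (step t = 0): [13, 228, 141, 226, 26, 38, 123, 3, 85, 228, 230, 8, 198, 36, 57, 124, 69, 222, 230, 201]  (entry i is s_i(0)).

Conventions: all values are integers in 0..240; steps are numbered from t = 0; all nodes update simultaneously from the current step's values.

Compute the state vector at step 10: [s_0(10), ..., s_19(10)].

Answer: [184, 125, 131, 148, 151, 148, 130, 179, 117, 122, 170, 112, 123, 126, 109, 120, 122, 118, 143, 176]

Derivation:
t=0: [13, 228, 141, 226, 26, 38, 123, 3, 85, 228, 230, 8, 198, 36, 57, 124, 69, 222, 230, 201]
t=1: [21, 81, 94, 79, 34, 32, 153, 31, 29, 116, 61, 65, 67, 89, 91, 82, 39, 56, 82, 58]
t=2: [67, 113, 133, 79, 87, 91, 148, 62, 136, 97, 82, 102, 98, 139, 143, 157, 114, 115, 110, 74]
t=3: [127, 174, 154, 166, 139, 120, 159, 132, 180, 168, 131, 182, 149, 170, 170, 165, 157, 169, 158, 152]
t=4: [177, 117, 144, 161, 158, 152, 128, 190, 115, 114, 171, 123, 137, 119, 120, 130, 124, 106, 134, 172]
t=5: [111, 190, 166, 169, 131, 111, 181, 120, 187, 184, 115, 190, 147, 186, 194, 184, 167, 191, 172, 150]
t=6: [191, 92, 126, 152, 150, 157, 97, 188, 86, 87, 170, 97, 131, 94, 89, 100, 118, 87, 119, 172]
t=7: [116, 163, 147, 171, 132, 116, 168, 111, 147, 151, 119, 166, 153, 166, 157, 168, 165, 150, 159, 154]
t=8: [188, 142, 147, 152, 158, 150, 137, 195, 142, 142, 179, 132, 128, 138, 124, 133, 127, 142, 142, 171]
t=9: [103, 173, 148, 173, 122, 114, 175, 111, 164, 168, 105, 174, 152, 176, 169, 167, 172, 169, 160, 155]
t=10: [184, 125, 131, 148, 151, 148, 130, 179, 117, 122, 170, 112, 123, 126, 109, 120, 122, 118, 143, 176]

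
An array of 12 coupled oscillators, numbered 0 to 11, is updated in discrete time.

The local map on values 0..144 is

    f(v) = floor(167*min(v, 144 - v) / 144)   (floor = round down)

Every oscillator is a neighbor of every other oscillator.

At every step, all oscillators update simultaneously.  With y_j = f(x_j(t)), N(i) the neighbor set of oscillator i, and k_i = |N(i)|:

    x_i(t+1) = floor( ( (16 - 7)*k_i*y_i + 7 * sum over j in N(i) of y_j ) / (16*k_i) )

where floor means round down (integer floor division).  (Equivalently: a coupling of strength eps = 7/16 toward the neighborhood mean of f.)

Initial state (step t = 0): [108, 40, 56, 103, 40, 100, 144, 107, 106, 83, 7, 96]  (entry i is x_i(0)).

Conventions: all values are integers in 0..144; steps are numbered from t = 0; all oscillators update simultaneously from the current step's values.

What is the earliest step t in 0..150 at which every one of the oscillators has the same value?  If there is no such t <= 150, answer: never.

Answer: 8
Key observation: Synchronization is absorbing here: once all oscillators are equal they stay equal, and step 8 is the first all-equal step.

Derivation:
t=0: [108, 40, 56, 103, 40, 100, 144, 107, 106, 83, 7, 96]  (not all equal)
t=1: [41, 44, 53, 45, 44, 47, 20, 42, 43, 57, 24, 49]  (not all equal)
t=2: [47, 49, 55, 50, 49, 51, 35, 48, 48, 57, 37, 52]  (not all equal)
t=3: [54, 55, 59, 56, 55, 57, 47, 55, 55, 60, 48, 57]  (not all equal)
t=4: [62, 63, 65, 63, 63, 64, 58, 63, 63, 66, 58, 64]  (not all equal)
t=5: [71, 72, 73, 72, 72, 73, 69, 72, 72, 74, 69, 73]  (not all equal)
t=6: [82, 82, 82, 82, 82, 82, 80, 82, 82, 81, 80, 82]  (not all equal)
t=7: [71, 71, 71, 71, 71, 71, 72, 71, 71, 72, 72, 71]  (not all equal)
t=8: [82, 82, 82, 82, 82, 82, 82, 82, 82, 82, 82, 82]  (all equal)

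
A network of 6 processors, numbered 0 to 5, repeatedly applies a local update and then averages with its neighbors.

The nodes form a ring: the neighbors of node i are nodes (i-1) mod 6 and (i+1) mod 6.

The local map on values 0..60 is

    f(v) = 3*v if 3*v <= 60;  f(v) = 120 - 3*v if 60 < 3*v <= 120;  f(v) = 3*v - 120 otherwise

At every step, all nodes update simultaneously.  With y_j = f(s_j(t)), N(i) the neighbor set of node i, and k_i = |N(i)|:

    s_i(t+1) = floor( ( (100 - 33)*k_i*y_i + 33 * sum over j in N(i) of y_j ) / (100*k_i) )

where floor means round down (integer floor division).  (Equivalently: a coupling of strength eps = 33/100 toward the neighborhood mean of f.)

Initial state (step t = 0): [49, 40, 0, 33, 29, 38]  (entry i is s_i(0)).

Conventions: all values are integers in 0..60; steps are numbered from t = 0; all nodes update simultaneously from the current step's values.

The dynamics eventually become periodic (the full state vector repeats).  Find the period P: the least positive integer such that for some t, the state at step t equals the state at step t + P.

Answer: 2
Key observation: The state at step 77, [48, 48, 48, 48, 48, 48], reappears at step 79 — and no state repeats earlier — so the cycle the system enters has period 2.

Derivation:
t=0: [49, 40, 0, 33, 29, 38]
t=1: [19, 4, 3, 19, 26, 13]
t=2: [46, 18, 17, 46, 43, 42]
t=3: [21, 47, 46, 21, 9, 8]
t=4: [45, 26, 24, 45, 31, 29]
t=5: [22, 38, 41, 22, 26, 29]
t=6: [42, 13, 11, 43, 42, 37]
t=7: [11, 32, 30, 12, 6, 8]
t=8: [30, 26, 30, 32, 21, 24]
t=9: [34, 38, 30, 30, 50, 46]
t=10: [16, 11, 26, 30, 28, 19]
t=11: [47, 36, 38, 32, 38, 52]
t=12: [21, 12, 9, 18, 13, 28]
t=13: [50, 37, 32, 47, 40, 39]
t=14: [22, 14, 21, 18, 3, 6]
t=15: [46, 46, 54, 47, 17, 22]
t=16: [23, 21, 34, 29, 46, 47]
t=17: [47, 49, 26, 28, 20, 25]
t=18: [25, 28, 38, 40, 53, 43]
t=19: [37, 32, 9, 7, 27, 19]
t=20: [19, 22, 25, 24, 39, 46]
t=21: [50, 53, 46, 40, 12, 21]
t=22: [35, 34, 18, 8, 33, 49]
t=23: [17, 23, 43, 28, 22, 24]
t=24: [50, 44, 20, 34, 50, 49]
t=25: [26, 22, 45, 26, 27, 27]
t=26: [43, 45, 25, 37, 39, 39]
t=27: [9, 18, 34, 13, 3, 3]
t=28: [28, 43, 27, 30, 13, 11]
t=29: [31, 18, 32, 32, 36, 34]
t=30: [29, 44, 28, 22, 14, 18]
t=31: [33, 19, 35, 49, 45, 48]
t=32: [27, 44, 23, 23, 18, 22]
t=33: [37, 22, 44, 51, 53, 51]
t=34: [20, 39, 22, 30, 37, 30]
t=35: [45, 20, 41, 30, 15, 31]
t=36: [24, 43, 16, 28, 39, 27]
t=37: [40, 21, 39, 32, 14, 34]
t=38: [12, 38, 15, 23, 35, 18]
t=39: [34, 17, 39, 44, 27, 44]
t=40: [22, 37, 12, 14, 30, 17]
t=41: [46, 20, 32, 39, 35, 48]
t=42: [25, 47, 26, 8, 14, 21]
t=43: [43, 28, 35, 29, 41, 52]
t=44: [17, 28, 21, 25, 13, 26]
t=45: [47, 41, 51, 45, 40, 42]
t=46: [15, 10, 25, 15, 3, 7]
t=47: [38, 34, 42, 39, 16, 22]
t=48: [15, 14, 7, 10, 41, 45]
t=49: [39, 39, 25, 24, 9, 17]
t=50: [10, 9, 38, 44, 34, 39]
t=51: [25, 24, 10, 12, 14, 9]
t=52: [42, 44, 33, 36, 38, 32]
t=53: [9, 12, 18, 12, 9, 18]
t=54: [32, 37, 48, 37, 32, 45]
t=55: [20, 13, 19, 13, 20, 17]
t=56: [55, 45, 51, 45, 55, 53]
t=57: [39, 22, 27, 22, 39, 40]
t=58: [10, 43, 43, 43, 10, 0]
t=59: [21, 12, 9, 12, 21, 9]
t=60: [48, 37, 29, 37, 48, 36]
t=61: [19, 15, 25, 15, 19, 15]
t=62: [53, 46, 45, 46, 53, 48]
t=63: [33, 20, 15, 20, 33, 28]
t=64: [29, 51, 49, 51, 29, 31]
t=65: [32, 32, 28, 32, 32, 28]
t=66: [25, 25, 32, 25, 25, 32]
t=67: [41, 41, 30, 41, 41, 30]
t=68: [7, 7, 21, 7, 7, 21]
t=69: [26, 26, 45, 26, 26, 45]
t=70: [37, 37, 23, 37, 37, 23]
t=71: [15, 15, 37, 15, 15, 37]
t=72: [39, 39, 20, 39, 39, 20]
t=73: [12, 12, 41, 12, 12, 41]
t=74: [30, 30, 13, 30, 30, 13]
t=75: [31, 31, 36, 31, 31, 36]
t=76: [24, 24, 16, 24, 24, 16]
t=77: [48, 48, 48, 48, 48, 48]
t=78: [24, 24, 24, 24, 24, 24]
t=79: [48, 48, 48, 48, 48, 48]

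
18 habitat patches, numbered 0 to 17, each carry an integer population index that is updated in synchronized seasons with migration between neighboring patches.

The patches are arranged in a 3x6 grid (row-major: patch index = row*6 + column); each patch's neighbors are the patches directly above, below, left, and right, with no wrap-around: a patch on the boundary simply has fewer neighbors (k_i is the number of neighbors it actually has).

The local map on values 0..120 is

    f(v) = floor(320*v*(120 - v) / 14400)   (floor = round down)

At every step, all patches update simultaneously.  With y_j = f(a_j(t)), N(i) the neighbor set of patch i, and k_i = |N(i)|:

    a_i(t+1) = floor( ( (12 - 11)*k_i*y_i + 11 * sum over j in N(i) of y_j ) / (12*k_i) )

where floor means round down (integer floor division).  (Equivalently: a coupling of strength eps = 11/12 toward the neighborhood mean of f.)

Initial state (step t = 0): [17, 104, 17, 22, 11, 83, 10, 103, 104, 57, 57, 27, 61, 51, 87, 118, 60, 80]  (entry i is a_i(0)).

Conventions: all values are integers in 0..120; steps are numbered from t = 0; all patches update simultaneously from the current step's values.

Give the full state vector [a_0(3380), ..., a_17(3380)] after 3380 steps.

Answer: [75, 75, 75, 75, 75, 75, 75, 75, 75, 75, 75, 75, 75, 75, 75, 75, 75, 75]
Key observation: The state at step 6, [75, 75, 75, 75, 75, 75, 75, 75, 75, 75, 75, 75, 75, 75, 75, 75, 75, 75], reappears at step 7: the system is in a cycle of period 1 from step 6 on.  Therefore the state at step 3380 equals the state at step 6 + ((3380 - 6) mod 1) = 6, which is [75, 75, 75, 75, 75, 75, 75, 75, 75, 75, 75, 75, 75, 75, 75, 75, 75, 75].

Derivation:
t=0: [17, 104, 17, 22, 11, 83, 10, 103, 104, 57, 57, 27, 61, 51, 87, 118, 60, 80]
t=1: [30, 37, 39, 47, 61, 42, 49, 43, 52, 44, 61, 71, 53, 61, 41, 68, 54, 67]
t=2: [71, 67, 73, 74, 75, 77, 70, 75, 72, 77, 77, 76, 78, 74, 77, 74, 78, 78]
t=3: [77, 76, 76, 74, 73, 74, 74, 76, 74, 74, 73, 72, 75, 73, 75, 72, 73, 72]
t=4: [74, 73, 74, 75, 75, 75, 74, 74, 74, 75, 75, 75, 75, 74, 75, 75, 76, 76]
t=5: [75, 75, 75, 75, 75, 75, 75, 75, 75, 75, 74, 74, 75, 75, 75, 74, 74, 74]
t=6: [75, 75, 75, 75, 75, 75, 75, 75, 75, 75, 75, 75, 75, 75, 75, 75, 75, 75]
t=7: [75, 75, 75, 75, 75, 75, 75, 75, 75, 75, 75, 75, 75, 75, 75, 75, 75, 75]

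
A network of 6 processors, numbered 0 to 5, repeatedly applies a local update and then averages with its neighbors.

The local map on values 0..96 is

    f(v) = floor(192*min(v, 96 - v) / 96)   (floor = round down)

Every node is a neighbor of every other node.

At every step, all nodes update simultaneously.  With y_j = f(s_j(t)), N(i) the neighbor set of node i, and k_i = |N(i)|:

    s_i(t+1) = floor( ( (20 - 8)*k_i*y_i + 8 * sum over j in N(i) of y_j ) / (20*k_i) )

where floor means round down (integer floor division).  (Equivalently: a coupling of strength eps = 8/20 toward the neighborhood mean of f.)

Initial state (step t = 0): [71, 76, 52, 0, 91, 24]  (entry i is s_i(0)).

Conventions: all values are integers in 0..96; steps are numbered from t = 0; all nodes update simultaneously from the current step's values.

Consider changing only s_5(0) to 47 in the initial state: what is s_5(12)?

Answer: s_5(12) = 31
Key observation: This trace re-runs the system from the modified initial state.

Derivation:
t=0: [71, 76, 52, 0, 91, 47]
t=1: [48, 43, 68, 22, 27, 71]
t=2: [80, 75, 60, 53, 58, 56]
t=3: [47, 52, 68, 75, 70, 72]
t=4: [79, 76, 59, 52, 57, 55]
t=5: [49, 52, 70, 77, 72, 74]
t=6: [78, 74, 56, 48, 54, 52]
t=7: [52, 57, 75, 84, 77, 80]
t=8: [69, 64, 46, 36, 43, 40]
t=9: [63, 69, 83, 73, 80, 77]
t=10: [55, 49, 34, 44, 37, 40]
t=11: [81, 87, 74, 84, 77, 80]
t=12: [30, 24, 37, 27, 34, 31]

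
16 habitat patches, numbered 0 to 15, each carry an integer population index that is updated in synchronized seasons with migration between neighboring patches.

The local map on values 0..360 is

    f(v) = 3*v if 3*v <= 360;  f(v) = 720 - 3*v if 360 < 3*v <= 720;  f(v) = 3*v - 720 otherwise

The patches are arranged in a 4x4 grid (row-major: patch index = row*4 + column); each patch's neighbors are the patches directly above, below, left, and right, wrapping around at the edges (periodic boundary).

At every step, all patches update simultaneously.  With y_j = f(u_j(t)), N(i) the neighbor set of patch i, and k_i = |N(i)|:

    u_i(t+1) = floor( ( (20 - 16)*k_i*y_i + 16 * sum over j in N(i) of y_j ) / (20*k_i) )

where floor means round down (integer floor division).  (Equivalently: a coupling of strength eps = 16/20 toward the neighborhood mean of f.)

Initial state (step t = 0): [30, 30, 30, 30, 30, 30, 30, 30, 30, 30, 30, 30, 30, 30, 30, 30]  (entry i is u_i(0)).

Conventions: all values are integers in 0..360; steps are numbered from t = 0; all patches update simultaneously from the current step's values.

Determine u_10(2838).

Answer: u_10(2838) = 270
Key observation: The state at step 1, [90, 90, 90, 90, 90, 90, 90, 90, 90, 90, 90, 90, 90, 90, 90, 90], reappears at step 3: the system is in a cycle of period 2 from step 1 on.  Therefore the state at step 2838 equals the state at step 1 + ((2838 - 1) mod 2) = 2, which is [270, 270, 270, 270, 270, 270, 270, 270, 270, 270, 270, 270, 270, 270, 270, 270].

Derivation:
t=0: [30, 30, 30, 30, 30, 30, 30, 30, 30, 30, 30, 30, 30, 30, 30, 30]
t=1: [90, 90, 90, 90, 90, 90, 90, 90, 90, 90, 90, 90, 90, 90, 90, 90]
t=2: [270, 270, 270, 270, 270, 270, 270, 270, 270, 270, 270, 270, 270, 270, 270, 270]
t=3: [90, 90, 90, 90, 90, 90, 90, 90, 90, 90, 90, 90, 90, 90, 90, 90]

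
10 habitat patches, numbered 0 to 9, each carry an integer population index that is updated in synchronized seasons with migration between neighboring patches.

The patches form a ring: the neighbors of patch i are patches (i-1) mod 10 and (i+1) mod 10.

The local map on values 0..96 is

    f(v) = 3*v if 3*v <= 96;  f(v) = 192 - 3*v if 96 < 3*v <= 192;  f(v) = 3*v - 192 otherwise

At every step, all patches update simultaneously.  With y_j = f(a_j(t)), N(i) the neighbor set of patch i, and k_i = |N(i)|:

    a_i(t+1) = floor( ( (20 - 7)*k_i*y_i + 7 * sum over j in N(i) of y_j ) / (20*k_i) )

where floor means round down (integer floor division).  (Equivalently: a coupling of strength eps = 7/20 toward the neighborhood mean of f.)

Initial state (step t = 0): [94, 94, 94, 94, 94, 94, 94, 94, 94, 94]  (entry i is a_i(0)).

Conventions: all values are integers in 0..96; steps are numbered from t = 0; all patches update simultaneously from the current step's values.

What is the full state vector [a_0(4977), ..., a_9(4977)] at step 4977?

Answer: [90, 90, 90, 90, 90, 90, 90, 90, 90, 90]
Key observation: The state at step 1, [90, 90, 90, 90, 90, 90, 90, 90, 90, 90], reappears at step 9: the system is in a cycle of period 8 from step 1 on.  Therefore the state at step 4977 equals the state at step 1 + ((4977 - 1) mod 8) = 1, which is [90, 90, 90, 90, 90, 90, 90, 90, 90, 90].

Derivation:
t=0: [94, 94, 94, 94, 94, 94, 94, 94, 94, 94]
t=1: [90, 90, 90, 90, 90, 90, 90, 90, 90, 90]
t=2: [78, 78, 78, 78, 78, 78, 78, 78, 78, 78]
t=3: [42, 42, 42, 42, 42, 42, 42, 42, 42, 42]
t=4: [66, 66, 66, 66, 66, 66, 66, 66, 66, 66]
t=5: [6, 6, 6, 6, 6, 6, 6, 6, 6, 6]
t=6: [18, 18, 18, 18, 18, 18, 18, 18, 18, 18]
t=7: [54, 54, 54, 54, 54, 54, 54, 54, 54, 54]
t=8: [30, 30, 30, 30, 30, 30, 30, 30, 30, 30]
t=9: [90, 90, 90, 90, 90, 90, 90, 90, 90, 90]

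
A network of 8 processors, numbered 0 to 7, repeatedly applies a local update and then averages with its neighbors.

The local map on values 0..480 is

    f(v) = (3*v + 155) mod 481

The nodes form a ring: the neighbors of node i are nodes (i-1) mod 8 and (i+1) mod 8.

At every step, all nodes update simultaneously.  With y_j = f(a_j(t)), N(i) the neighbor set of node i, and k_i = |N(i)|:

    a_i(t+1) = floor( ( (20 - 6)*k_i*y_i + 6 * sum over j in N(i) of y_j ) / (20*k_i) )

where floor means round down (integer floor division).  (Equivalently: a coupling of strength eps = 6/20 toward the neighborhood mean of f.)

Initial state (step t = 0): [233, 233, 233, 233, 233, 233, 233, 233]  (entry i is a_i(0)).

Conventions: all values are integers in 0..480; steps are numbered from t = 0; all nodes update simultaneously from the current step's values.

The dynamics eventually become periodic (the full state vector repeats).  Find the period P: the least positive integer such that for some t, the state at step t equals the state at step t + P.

Answer: 18
Key observation: The state at step 0, [233, 233, 233, 233, 233, 233, 233, 233], reappears at step 18 — and no state repeats earlier — so the cycle the system enters has period 18.

Derivation:
t=0: [233, 233, 233, 233, 233, 233, 233, 233]
t=1: [373, 373, 373, 373, 373, 373, 373, 373]
t=2: [312, 312, 312, 312, 312, 312, 312, 312]
t=3: [129, 129, 129, 129, 129, 129, 129, 129]
t=4: [61, 61, 61, 61, 61, 61, 61, 61]
t=5: [338, 338, 338, 338, 338, 338, 338, 338]
t=6: [207, 207, 207, 207, 207, 207, 207, 207]
t=7: [295, 295, 295, 295, 295, 295, 295, 295]
t=8: [78, 78, 78, 78, 78, 78, 78, 78]
t=9: [389, 389, 389, 389, 389, 389, 389, 389]
t=10: [360, 360, 360, 360, 360, 360, 360, 360]
t=11: [273, 273, 273, 273, 273, 273, 273, 273]
t=12: [12, 12, 12, 12, 12, 12, 12, 12]
t=13: [191, 191, 191, 191, 191, 191, 191, 191]
t=14: [247, 247, 247, 247, 247, 247, 247, 247]
t=15: [415, 415, 415, 415, 415, 415, 415, 415]
t=16: [438, 438, 438, 438, 438, 438, 438, 438]
t=17: [26, 26, 26, 26, 26, 26, 26, 26]
t=18: [233, 233, 233, 233, 233, 233, 233, 233]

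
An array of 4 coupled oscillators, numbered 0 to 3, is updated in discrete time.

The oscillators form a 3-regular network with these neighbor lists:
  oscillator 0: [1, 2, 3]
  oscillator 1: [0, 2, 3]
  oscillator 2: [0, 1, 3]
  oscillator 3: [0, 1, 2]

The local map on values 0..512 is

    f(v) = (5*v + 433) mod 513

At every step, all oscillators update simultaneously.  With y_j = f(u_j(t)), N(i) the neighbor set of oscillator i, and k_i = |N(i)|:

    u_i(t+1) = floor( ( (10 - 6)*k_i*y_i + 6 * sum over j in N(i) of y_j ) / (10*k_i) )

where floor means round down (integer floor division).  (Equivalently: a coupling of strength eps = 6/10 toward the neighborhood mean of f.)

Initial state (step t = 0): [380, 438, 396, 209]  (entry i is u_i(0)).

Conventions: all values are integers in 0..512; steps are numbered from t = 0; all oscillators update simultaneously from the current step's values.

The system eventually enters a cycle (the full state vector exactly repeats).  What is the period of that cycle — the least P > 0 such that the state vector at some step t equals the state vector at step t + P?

Answer: 18
Key observation: The state at step 2, [330, 286, 346, 364], reappears at step 20 — and no state repeats earlier — so the cycle the system enters has period 18.

Derivation:
t=0: [380, 438, 396, 209]
t=1: [286, 242, 302, 320]
t=2: [330, 286, 346, 364]
t=3: [139, 198, 155, 173]
t=4: [211, 270, 227, 245]
t=5: [263, 219, 176, 194]
t=6: [316, 375, 332, 350]
t=7: [275, 231, 188, 206]
t=8: [274, 230, 289, 307]
t=9: [268, 224, 283, 301]
t=10: [238, 194, 253, 271]
t=11: [190, 249, 205, 223]
t=12: [258, 215, 273, 189]
t=13: [292, 351, 307, 325]
t=14: [255, 212, 270, 186]
t=15: [277, 336, 292, 310]
t=16: [283, 239, 298, 316]
t=17: [313, 269, 328, 346]
t=18: [257, 213, 170, 188]
t=19: [286, 345, 302, 320]
t=20: [330, 286, 346, 364]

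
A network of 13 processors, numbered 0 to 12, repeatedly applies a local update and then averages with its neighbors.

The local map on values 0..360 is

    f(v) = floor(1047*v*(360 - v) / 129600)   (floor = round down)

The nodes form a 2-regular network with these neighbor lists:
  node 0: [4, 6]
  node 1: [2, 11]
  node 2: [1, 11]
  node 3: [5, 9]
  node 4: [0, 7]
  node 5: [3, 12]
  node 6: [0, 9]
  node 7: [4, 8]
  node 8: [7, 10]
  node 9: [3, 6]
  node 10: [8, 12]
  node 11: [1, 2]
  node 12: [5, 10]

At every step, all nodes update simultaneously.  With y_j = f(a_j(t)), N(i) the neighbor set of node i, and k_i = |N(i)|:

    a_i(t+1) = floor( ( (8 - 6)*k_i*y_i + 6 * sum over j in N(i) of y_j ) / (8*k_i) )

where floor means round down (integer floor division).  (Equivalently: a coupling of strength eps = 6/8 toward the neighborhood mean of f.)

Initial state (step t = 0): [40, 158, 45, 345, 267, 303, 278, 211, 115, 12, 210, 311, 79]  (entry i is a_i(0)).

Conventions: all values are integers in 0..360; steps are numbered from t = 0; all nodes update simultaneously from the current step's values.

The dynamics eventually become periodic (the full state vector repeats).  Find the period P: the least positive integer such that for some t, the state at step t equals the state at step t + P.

Answer: 2
Key observation: The state at step 20, [235, 239, 239, 234, 235, 234, 234, 236, 236, 234, 235, 239, 235], reappears at step 22 — and no state repeats earlier — so the cycle the system enters has period 2.

Derivation:
t=0: [40, 158, 45, 345, 267, 303, 278, 211, 115, 12, 210, 311, 79]
t=1: [169, 153, 171, 74, 183, 117, 97, 223, 246, 92, 215, 169, 192]
t=2: [240, 259, 258, 203, 255, 218, 223, 244, 242, 190, 245, 258, 245]
t=3: [231, 211, 211, 255, 226, 244, 246, 224, 228, 253, 228, 211, 235]
t=4: [236, 253, 253, 221, 243, 226, 228, 244, 244, 220, 240, 253, 235]
t=5: [236, 218, 218, 246, 231, 242, 242, 228, 229, 246, 232, 218, 237]
t=6: [235, 250, 250, 227, 239, 230, 230, 241, 241, 227, 238, 250, 234]
t=7: [237, 222, 222, 242, 233, 240, 240, 231, 232, 242, 234, 222, 237]
t=8: [235, 247, 247, 230, 237, 232, 232, 239, 239, 230, 237, 247, 235]
t=9: [237, 225, 225, 240, 235, 239, 239, 233, 233, 240, 235, 225, 237]
t=10: [235, 245, 245, 232, 237, 233, 233, 238, 238, 232, 237, 245, 235]
t=11: [237, 227, 227, 239, 235, 238, 238, 234, 234, 239, 235, 227, 237]
t=12: [235, 243, 243, 233, 236, 234, 234, 237, 237, 233, 236, 243, 235]
t=13: [237, 229, 229, 238, 236, 238, 238, 235, 235, 238, 236, 229, 237]
t=14: [235, 242, 242, 234, 236, 234, 234, 236, 236, 234, 236, 242, 235]
t=15: [237, 230, 230, 238, 236, 237, 237, 236, 236, 238, 236, 230, 237]
t=16: [235, 241, 241, 234, 235, 234, 234, 236, 236, 234, 235, 241, 235]
t=17: [237, 231, 231, 238, 236, 237, 237, 236, 236, 238, 236, 231, 237]
t=18: [235, 240, 240, 234, 235, 234, 234, 236, 236, 234, 235, 240, 235]
t=19: [237, 232, 232, 238, 236, 237, 237, 236, 236, 238, 236, 232, 237]
t=20: [235, 239, 239, 234, 235, 234, 234, 236, 236, 234, 235, 239, 235]
t=21: [237, 233, 233, 238, 236, 237, 237, 236, 236, 238, 236, 233, 237]
t=22: [235, 239, 239, 234, 235, 234, 234, 236, 236, 234, 235, 239, 235]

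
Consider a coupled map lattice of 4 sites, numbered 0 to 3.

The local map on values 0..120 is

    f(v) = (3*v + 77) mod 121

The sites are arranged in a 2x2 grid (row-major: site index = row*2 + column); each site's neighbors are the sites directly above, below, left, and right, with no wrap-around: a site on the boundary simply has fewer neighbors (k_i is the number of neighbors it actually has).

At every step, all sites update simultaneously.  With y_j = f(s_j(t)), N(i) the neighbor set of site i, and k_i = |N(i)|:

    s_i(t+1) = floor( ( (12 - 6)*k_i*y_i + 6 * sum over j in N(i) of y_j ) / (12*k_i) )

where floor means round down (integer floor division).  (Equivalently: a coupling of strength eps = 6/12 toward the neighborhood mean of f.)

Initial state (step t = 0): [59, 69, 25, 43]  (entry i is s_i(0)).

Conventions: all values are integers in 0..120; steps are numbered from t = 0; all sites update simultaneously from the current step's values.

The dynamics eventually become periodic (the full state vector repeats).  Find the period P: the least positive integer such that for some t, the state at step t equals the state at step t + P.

Simulating step by step:
t=0: [59, 69, 25, 43]
t=1: [24, 45, 39, 60]
t=2: [55, 56, 47, 48]
t=3: [25, 26, 73, 75]
t=4: [37, 39, 49, 52]
t=5: [77, 81, 96, 100]
t=6: [53, 59, 21, 27]
t=7: [65, 44, 47, 26]
t=8: [61, 60, 64, 63]
t=9: [19, 18, 24, 22]
t=10: [16, 13, 22, 20]
t=11: [36, 63, 16, 42]
t=12: [39, 48, 38, 48]
t=13: [79, 93, 78, 92]
t=14: [81, 102, 80, 101]
t=15: [62, 33, 61, 32]
t=16: [28, 45, 27, 44]
t=17: [52, 77, 50, 76]
t=18: [99, 76, 96, 74]
t=19: [21, 48, 18, 44]
t=20: [37, 76, 31, 71]
t=21: [61, 60, 53, 52]
t=22: [41, 40, 90, 88]
t=23: [84, 82, 97, 94]
t=24: [65, 91, 53, 80]
t=25: [70, 80, 83, 93]
t=26: [62, 77, 81, 96]
t=27: [46, 38, 44, 37]
t=28: [86, 75, 84, 73]
t=29: [83, 66, 80, 63]
t=30: [69, 43, 64, 39]
t=31: [49, 71, 42, 64]
t=32: [84, 56, 73, 46]
t=33: [57, 46, 72, 61]
t=34: [39, 53, 31, 45]
t=35: [77, 98, 65, 86]
t=36: [42, 43, 54, 56]
t=37: [91, 63, 80, 52]
t=38: [78, 67, 92, 80]
t=39: [71, 54, 91, 74]
t=40: [80, 85, 80, 85]
t=41: [78, 86, 78, 86]
t=42: [75, 87, 75, 87]
t=43: [69, 87, 69, 87]
t=44: [55, 82, 55, 82]
t=45: [20, 60, 20, 60]
t=46: [15, 15, 15, 15]
t=47: [1, 1, 1, 1]
t=48: [80, 80, 80, 80]
t=49: [75, 75, 75, 75]
t=50: [60, 60, 60, 60]
t=51: [15, 15, 15, 15]

Answer: 5
Key observation: The state at step 46, [15, 15, 15, 15], reappears at step 51 — and no state repeats earlier — so the cycle the system enters has period 5.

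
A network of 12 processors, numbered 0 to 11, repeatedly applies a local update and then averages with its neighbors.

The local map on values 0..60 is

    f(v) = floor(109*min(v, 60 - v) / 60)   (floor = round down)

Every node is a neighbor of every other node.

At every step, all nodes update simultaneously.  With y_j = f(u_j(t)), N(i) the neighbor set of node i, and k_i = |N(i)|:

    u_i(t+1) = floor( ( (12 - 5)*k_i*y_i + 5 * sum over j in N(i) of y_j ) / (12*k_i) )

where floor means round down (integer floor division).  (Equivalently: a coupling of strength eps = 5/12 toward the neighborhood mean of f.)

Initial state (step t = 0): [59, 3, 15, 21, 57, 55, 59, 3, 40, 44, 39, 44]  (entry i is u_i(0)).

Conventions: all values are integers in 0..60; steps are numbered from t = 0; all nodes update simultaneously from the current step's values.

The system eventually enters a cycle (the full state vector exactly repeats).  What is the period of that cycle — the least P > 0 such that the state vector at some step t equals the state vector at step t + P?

Simulating step by step:
t=0: [59, 3, 15, 21, 57, 55, 59, 3, 40, 44, 39, 44]
t=1: [8, 11, 23, 29, 11, 13, 8, 11, 28, 24, 29, 24]
t=2: [22, 25, 37, 43, 25, 27, 22, 25, 42, 38, 43, 38]
t=3: [39, 42, 40, 34, 42, 44, 39, 42, 35, 39, 34, 39]
t=4: [37, 34, 36, 42, 34, 32, 37, 34, 41, 37, 42, 37]
t=5: [41, 44, 42, 36, 44, 46, 41, 44, 37, 41, 36, 41]
t=6: [33, 31, 32, 38, 31, 29, 33, 31, 37, 33, 38, 33]
t=7: [48, 50, 48, 42, 50, 50, 48, 50, 44, 48, 42, 48]
t=8: [21, 20, 21, 27, 20, 20, 21, 20, 26, 21, 27, 21]
t=9: [38, 37, 38, 44, 37, 37, 38, 37, 43, 38, 44, 38]
t=10: [38, 39, 38, 32, 39, 39, 38, 39, 33, 38, 32, 38]
t=11: [40, 39, 40, 46, 39, 39, 40, 39, 45, 40, 46, 40]
t=12: [35, 36, 35, 29, 36, 36, 35, 36, 30, 35, 29, 35]
t=13: [45, 44, 45, 49, 44, 44, 45, 44, 50, 45, 49, 45]
t=14: [26, 27, 26, 21, 27, 27, 26, 27, 21, 26, 21, 26]
t=15: [46, 47, 46, 41, 47, 47, 46, 47, 41, 46, 41, 46]
t=16: [25, 24, 25, 30, 24, 24, 25, 24, 30, 25, 30, 25]
t=17: [45, 44, 45, 50, 44, 44, 45, 44, 50, 45, 50, 45]
t=18: [26, 27, 26, 21, 27, 27, 26, 27, 21, 26, 21, 26]

Answer: 4
Key observation: The state at step 14, [26, 27, 26, 21, 27, 27, 26, 27, 21, 26, 21, 26], reappears at step 18 — and no state repeats earlier — so the cycle the system enters has period 4.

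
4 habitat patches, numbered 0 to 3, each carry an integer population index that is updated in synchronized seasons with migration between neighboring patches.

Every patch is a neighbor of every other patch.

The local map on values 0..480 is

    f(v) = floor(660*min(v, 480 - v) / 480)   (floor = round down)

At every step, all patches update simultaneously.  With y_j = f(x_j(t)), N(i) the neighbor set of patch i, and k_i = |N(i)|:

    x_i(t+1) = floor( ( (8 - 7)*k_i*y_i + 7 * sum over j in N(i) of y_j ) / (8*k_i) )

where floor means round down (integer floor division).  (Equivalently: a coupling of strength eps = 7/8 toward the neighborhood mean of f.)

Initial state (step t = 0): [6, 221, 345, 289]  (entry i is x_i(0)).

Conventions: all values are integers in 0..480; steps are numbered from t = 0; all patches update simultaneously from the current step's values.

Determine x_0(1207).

Simulating step by step:
t=0: [6, 221, 345, 289]
t=1: [219, 170, 190, 177]
t=2: [252, 263, 259, 262]
t=3: [301, 304, 303, 303]
t=4: [243, 243, 243, 243]
t=5: [325, 325, 325, 325]
t=6: [213, 213, 213, 213]
t=7: [292, 292, 292, 292]
t=8: [258, 258, 258, 258]
t=9: [305, 305, 305, 305]
t=10: [240, 240, 240, 240]
t=11: [330, 330, 330, 330]
t=12: [206, 206, 206, 206]
t=13: [283, 283, 283, 283]
t=14: [270, 270, 270, 270]
t=15: [288, 288, 288, 288]
t=16: [264, 264, 264, 264]
t=17: [297, 297, 297, 297]
t=18: [251, 251, 251, 251]
t=19: [314, 314, 314, 314]
t=20: [228, 228, 228, 228]
t=21: [313, 313, 313, 313]
t=22: [229, 229, 229, 229]
t=23: [314, 314, 314, 314]

Answer: x_0(1207) = 314
Key observation: The state at step 19, [314, 314, 314, 314], reappears at step 23: the system is in a cycle of period 4 from step 19 on.  Therefore the state at step 1207 equals the state at step 19 + ((1207 - 19) mod 4) = 19, which is [314, 314, 314, 314].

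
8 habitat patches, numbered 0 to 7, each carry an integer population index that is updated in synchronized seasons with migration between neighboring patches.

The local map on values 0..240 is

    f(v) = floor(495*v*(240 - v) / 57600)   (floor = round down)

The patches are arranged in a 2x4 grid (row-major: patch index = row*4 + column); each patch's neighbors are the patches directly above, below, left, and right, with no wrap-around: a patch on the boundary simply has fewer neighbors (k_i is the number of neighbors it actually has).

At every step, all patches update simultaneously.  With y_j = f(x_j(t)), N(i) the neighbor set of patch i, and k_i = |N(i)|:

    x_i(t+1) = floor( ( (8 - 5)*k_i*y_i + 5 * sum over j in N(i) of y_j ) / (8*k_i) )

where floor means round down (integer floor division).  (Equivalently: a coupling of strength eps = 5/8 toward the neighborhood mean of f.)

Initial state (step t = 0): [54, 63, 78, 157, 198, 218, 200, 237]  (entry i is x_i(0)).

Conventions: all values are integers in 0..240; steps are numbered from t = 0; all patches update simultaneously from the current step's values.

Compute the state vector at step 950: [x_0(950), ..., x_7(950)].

Answer: [123, 123, 123, 123, 123, 123, 123, 123]
Key observation: The state at step 4, [123, 123, 123, 123, 123, 123, 123, 123], reappears at step 5: the system is in a cycle of period 1 from step 4 on.  Therefore the state at step 950 equals the state at step 4 + ((950 - 4) mod 1) = 4, which is [123, 123, 123, 123, 123, 123, 123, 123].

Derivation:
t=0: [54, 63, 78, 157, 198, 218, 200, 237]
t=1: [84, 84, 97, 77, 66, 64, 57, 58]
t=2: [107, 110, 108, 105, 101, 98, 96, 95]
t=3: [121, 121, 120, 120, 120, 119, 119, 118]
t=4: [123, 123, 123, 123, 123, 123, 123, 123]
t=5: [123, 123, 123, 123, 123, 123, 123, 123]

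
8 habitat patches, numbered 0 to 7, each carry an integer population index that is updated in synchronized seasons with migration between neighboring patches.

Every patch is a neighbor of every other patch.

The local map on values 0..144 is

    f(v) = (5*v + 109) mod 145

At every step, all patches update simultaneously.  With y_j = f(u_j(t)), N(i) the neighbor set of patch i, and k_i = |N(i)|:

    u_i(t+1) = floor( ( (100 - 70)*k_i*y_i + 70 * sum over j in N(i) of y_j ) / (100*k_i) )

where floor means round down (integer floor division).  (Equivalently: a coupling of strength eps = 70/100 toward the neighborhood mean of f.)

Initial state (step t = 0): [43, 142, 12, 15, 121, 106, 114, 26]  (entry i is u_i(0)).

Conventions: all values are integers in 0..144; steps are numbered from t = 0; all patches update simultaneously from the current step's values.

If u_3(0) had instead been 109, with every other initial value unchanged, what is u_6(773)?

Answer: u_6(773) = 86
Key observation: The state at step 9, [73, 85, 71, 81, 93, 78, 86, 85], reappears at step 10: the system is in a cycle of period 1 from step 9 on.  Therefore the state at step 773 equals the state at step 9 + ((773 - 9) mod 1) = 9, which is [73, 85, 71, 81, 93, 78, 86, 85].

Derivation:
t=0: [43, 142, 12, 109, 121, 106, 114, 26]
t=1: [68, 80, 66, 76, 88, 73, 81, 80]
t=2: [48, 60, 46, 56, 68, 53, 61, 60]
t=3: [78, 90, 76, 86, 69, 83, 91, 90]
t=4: [83, 95, 81, 91, 74, 88, 96, 95]
t=5: [65, 48, 63, 73, 56, 70, 49, 48]
t=6: [91, 74, 89, 70, 82, 67, 75, 74]
t=7: [76, 59, 74, 55, 67, 52, 60, 59]
t=8: [73, 85, 71, 81, 64, 78, 86, 85]
t=9: [73, 85, 71, 81, 93, 78, 86, 85]
t=10: [73, 85, 71, 81, 93, 78, 86, 85]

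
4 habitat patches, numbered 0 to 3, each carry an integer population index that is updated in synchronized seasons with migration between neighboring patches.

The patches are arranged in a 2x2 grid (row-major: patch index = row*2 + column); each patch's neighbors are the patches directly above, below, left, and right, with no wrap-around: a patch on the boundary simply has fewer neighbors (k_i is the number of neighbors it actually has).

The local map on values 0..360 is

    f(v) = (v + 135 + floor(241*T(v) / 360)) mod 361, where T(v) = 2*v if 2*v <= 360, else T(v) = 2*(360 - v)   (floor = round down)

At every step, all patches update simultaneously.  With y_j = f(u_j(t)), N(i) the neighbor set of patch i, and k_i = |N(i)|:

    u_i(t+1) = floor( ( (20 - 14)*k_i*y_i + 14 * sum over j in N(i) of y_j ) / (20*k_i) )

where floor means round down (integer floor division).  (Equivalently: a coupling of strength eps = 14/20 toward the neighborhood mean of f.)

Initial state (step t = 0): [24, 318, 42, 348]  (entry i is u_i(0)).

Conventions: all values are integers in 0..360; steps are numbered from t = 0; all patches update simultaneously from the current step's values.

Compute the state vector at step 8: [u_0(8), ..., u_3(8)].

Simulating step by step:
t=0: [24, 318, 42, 348]
t=1: [190, 159, 185, 174]
t=2: [175, 173, 187, 172]
t=3: [184, 179, 183, 182]
t=4: [192, 193, 193, 192]
t=5: [190, 190, 190, 190]
t=6: [191, 191, 191, 191]
t=7: [191, 191, 191, 191]
t=8: [191, 191, 191, 191]

Answer: [191, 191, 191, 191]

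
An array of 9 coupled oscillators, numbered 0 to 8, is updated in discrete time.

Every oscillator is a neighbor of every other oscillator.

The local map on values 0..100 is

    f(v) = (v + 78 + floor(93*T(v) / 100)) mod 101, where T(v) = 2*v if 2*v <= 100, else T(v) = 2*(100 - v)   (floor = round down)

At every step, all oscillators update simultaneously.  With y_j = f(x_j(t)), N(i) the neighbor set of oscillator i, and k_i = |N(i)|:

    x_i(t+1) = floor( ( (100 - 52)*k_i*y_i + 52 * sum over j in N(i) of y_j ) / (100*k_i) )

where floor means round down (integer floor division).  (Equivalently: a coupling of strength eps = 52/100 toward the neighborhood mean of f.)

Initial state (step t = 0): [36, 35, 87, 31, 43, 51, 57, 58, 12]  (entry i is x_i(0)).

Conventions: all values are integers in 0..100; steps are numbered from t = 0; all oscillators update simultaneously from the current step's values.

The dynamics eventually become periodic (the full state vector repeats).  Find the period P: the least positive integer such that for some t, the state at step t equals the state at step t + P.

Simulating step by step:
t=0: [36, 35, 87, 31, 43, 51, 57, 58, 12]
t=1: [62, 61, 66, 56, 71, 37, 34, 34, 34]
t=2: [25, 25, 24, 27, 22, 56, 52, 52, 52]
t=3: [39, 39, 38, 41, 35, 24, 26, 26, 26]
t=4: [77, 77, 76, 79, 72, 59, 62, 62, 62]
t=5: [67, 67, 67, 66, 27, 31, 30, 30, 30]
t=6: [22, 22, 22, 23, 43, 47, 46, 46, 46]
t=7: [34, 34, 34, 36, 59, 22, 21, 21, 21]
t=8: [60, 60, 60, 62, 34, 46, 45, 45, 45]
t=9: [12, 12, 12, 11, 39, 11, 10, 10, 10]
t=10: [14, 14, 14, 13, 46, 13, 11, 11, 11]
t=11: [14, 14, 14, 12, 10, 12, 10, 10, 10]
t=12: [13, 13, 13, 10, 8, 10, 8, 8, 8]
t=13: [35, 35, 35, 31, 70, 31, 70, 70, 70]
t=14: [55, 55, 55, 50, 24, 50, 24, 24, 24]
t=15: [22, 22, 22, 24, 35, 24, 35, 35, 35]
t=16: [49, 49, 49, 52, 65, 52, 65, 65, 65]
t=17: [13, 13, 13, 13, 9, 13, 9, 9, 9]
t=18: [10, 10, 10, 10, 5, 10, 5, 5, 5]
t=19: [27, 27, 27, 27, 63, 27, 63, 63, 63]
t=20: [41, 41, 41, 41, 22, 41, 22, 22, 22]
t=21: [79, 79, 79, 79, 56, 79, 56, 56, 56]
t=22: [73, 73, 73, 73, 39, 73, 39, 39, 39]
t=23: [96, 96, 96, 96, 91, 96, 91, 91, 91]
t=24: [81, 81, 81, 81, 82, 81, 82, 82, 82]
t=25: [92, 92, 92, 92, 92, 92, 92, 92, 92]
t=26: [83, 83, 83, 83, 83, 83, 83, 83, 83]
t=27: [91, 91, 91, 91, 91, 91, 91, 91, 91]
t=28: [84, 84, 84, 84, 84, 84, 84, 84, 84]
t=29: [90, 90, 90, 90, 90, 90, 90, 90, 90]
t=30: [85, 85, 85, 85, 85, 85, 85, 85, 85]
t=31: [89, 89, 89, 89, 89, 89, 89, 89, 89]
t=32: [86, 86, 86, 86, 86, 86, 86, 86, 86]
t=33: [89, 89, 89, 89, 89, 89, 89, 89, 89]

Answer: 2
Key observation: The state at step 31, [89, 89, 89, 89, 89, 89, 89, 89, 89], reappears at step 33 — and no state repeats earlier — so the cycle the system enters has period 2.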